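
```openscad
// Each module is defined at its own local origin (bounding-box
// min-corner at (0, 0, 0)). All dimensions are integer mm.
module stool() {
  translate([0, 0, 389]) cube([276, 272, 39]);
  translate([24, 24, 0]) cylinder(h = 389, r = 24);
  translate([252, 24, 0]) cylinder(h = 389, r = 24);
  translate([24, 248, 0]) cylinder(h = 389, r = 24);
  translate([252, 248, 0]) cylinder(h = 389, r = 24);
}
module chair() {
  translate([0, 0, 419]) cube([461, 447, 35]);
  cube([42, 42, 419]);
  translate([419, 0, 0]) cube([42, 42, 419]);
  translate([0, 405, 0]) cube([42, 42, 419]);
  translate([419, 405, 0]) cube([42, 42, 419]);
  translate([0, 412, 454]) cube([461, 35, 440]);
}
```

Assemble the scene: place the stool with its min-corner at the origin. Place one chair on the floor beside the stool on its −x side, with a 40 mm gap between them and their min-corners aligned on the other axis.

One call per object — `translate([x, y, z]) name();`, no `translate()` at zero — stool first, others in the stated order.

stool();
translate([-501, 0, 0]) chair();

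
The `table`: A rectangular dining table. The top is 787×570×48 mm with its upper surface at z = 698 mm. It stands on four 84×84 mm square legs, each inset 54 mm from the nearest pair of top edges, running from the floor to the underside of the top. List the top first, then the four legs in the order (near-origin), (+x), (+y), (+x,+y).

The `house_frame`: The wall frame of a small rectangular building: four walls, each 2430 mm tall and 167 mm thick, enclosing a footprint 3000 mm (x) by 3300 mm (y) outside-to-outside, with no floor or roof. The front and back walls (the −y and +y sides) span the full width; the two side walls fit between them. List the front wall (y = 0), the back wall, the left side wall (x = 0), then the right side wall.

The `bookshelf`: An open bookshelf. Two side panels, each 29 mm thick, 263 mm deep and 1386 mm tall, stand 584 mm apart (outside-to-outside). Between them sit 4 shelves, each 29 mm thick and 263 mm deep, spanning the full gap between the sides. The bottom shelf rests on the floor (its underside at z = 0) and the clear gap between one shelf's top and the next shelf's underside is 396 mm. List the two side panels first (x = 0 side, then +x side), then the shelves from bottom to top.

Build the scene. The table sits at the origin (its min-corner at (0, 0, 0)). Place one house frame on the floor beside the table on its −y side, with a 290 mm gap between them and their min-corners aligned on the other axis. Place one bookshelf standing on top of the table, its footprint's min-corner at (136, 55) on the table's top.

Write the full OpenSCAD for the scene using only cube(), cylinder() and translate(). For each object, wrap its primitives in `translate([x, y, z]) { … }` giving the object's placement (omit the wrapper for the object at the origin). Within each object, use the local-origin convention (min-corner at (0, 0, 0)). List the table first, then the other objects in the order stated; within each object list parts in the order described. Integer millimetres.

translate([0, 0, 650]) cube([787, 570, 48]);
translate([54, 54, 0]) cube([84, 84, 650]);
translate([649, 54, 0]) cube([84, 84, 650]);
translate([54, 432, 0]) cube([84, 84, 650]);
translate([649, 432, 0]) cube([84, 84, 650]);
translate([0, -3590, 0]) {
  cube([3000, 167, 2430]);
  translate([0, 3133, 0]) cube([3000, 167, 2430]);
  translate([0, 167, 0]) cube([167, 2966, 2430]);
  translate([2833, 167, 0]) cube([167, 2966, 2430]);
}
translate([136, 55, 698]) {
  cube([29, 263, 1386]);
  translate([555, 0, 0]) cube([29, 263, 1386]);
  translate([29, 0, 0]) cube([526, 263, 29]);
  translate([29, 0, 425]) cube([526, 263, 29]);
  translate([29, 0, 850]) cube([526, 263, 29]);
  translate([29, 0, 1275]) cube([526, 263, 29]);
}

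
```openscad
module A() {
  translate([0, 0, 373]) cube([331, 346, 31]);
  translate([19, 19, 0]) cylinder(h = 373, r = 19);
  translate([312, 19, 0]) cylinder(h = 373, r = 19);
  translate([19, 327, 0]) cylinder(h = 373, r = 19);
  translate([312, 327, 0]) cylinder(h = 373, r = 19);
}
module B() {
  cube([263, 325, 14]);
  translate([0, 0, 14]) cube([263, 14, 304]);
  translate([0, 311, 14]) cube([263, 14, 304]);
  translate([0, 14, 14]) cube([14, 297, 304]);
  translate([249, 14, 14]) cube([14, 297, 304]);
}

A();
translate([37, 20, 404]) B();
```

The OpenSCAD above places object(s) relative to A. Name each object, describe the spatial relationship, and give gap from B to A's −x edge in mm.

A is a stool. B is an open box. The open box is on top of the stool. The gap from the open box to the stool's −x edge is 37 mm.

The open box's min-x is at 37; the stool's min-x is 0; gap = 37 mm.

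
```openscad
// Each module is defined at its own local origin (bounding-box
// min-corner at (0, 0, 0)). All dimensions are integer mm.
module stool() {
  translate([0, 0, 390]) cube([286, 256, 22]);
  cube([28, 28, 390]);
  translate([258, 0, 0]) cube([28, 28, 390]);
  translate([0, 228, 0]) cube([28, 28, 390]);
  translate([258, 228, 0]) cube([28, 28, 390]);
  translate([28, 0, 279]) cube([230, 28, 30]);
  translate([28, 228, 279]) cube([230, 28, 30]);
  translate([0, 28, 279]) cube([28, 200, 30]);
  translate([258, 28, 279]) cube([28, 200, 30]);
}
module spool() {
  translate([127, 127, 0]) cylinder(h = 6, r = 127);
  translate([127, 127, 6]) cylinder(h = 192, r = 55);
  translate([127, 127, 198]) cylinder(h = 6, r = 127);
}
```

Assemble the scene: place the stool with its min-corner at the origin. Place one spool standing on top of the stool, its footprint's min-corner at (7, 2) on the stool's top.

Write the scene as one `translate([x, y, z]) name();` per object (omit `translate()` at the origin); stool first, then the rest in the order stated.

stool();
translate([7, 2, 412]) spool();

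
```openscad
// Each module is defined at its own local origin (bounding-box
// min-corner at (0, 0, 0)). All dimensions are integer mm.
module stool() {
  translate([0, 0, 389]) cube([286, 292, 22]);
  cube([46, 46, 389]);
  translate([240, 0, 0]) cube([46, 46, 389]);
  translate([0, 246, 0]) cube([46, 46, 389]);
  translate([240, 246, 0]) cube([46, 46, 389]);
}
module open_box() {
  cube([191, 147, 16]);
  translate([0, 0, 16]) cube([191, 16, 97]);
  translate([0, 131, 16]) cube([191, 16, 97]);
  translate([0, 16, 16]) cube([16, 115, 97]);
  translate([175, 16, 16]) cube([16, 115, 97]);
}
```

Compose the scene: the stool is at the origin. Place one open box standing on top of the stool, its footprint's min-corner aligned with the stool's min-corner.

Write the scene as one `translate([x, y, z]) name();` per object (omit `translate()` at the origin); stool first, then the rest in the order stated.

stool();
translate([0, 0, 411]) open_box();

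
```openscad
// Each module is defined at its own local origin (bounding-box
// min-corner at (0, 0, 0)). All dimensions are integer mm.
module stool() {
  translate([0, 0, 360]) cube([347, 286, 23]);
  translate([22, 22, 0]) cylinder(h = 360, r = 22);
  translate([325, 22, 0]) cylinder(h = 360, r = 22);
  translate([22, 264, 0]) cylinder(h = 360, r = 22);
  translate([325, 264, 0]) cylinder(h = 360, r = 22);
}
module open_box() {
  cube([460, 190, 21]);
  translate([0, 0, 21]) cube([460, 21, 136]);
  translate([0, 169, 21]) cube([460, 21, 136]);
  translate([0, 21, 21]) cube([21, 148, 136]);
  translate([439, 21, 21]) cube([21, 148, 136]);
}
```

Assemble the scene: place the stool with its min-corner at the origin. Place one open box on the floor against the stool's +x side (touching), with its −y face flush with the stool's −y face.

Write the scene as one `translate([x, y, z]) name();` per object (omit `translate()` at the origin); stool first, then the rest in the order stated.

stool();
translate([347, 0, 0]) open_box();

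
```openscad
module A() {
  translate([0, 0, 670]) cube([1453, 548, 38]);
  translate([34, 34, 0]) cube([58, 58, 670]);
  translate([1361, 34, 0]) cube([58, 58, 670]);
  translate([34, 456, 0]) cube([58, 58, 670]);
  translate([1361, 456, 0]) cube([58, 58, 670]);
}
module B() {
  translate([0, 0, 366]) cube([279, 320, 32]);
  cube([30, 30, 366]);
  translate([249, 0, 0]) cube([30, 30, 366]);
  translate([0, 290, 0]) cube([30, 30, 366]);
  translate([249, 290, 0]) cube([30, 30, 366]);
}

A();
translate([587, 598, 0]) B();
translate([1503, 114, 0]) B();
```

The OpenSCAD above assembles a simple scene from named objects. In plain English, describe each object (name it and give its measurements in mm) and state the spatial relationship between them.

A is a table: top 1453 mm (x) × 548 mm (y), 38 mm thick, upper face at z = 708 mm, on four 58×58 mm square legs, each inset 34 mm from the nearest pair of top edges, running from z = 0 to the bottom of the top.

B is a four-legged stool. The seat is 279×320 mm, 32 mm thick, top at z = 398 mm. It stands on four square legs, each 30×30 mm in cross-section, from z = 0 to the seat underside, each flush with a corner of the seat.

Two stools sit around the table at the +y, +x sides.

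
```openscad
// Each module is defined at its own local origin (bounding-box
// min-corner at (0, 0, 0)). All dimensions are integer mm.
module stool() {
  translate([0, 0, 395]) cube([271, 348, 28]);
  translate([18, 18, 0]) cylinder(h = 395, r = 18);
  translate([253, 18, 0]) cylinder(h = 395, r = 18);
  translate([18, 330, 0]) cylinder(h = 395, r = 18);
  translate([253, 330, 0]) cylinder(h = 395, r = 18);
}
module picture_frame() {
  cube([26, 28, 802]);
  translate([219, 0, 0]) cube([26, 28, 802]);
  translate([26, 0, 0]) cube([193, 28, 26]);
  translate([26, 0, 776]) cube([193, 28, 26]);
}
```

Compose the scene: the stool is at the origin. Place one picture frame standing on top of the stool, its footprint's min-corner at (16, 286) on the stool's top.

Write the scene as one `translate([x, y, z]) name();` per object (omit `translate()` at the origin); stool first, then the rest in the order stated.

stool();
translate([16, 286, 423]) picture_frame();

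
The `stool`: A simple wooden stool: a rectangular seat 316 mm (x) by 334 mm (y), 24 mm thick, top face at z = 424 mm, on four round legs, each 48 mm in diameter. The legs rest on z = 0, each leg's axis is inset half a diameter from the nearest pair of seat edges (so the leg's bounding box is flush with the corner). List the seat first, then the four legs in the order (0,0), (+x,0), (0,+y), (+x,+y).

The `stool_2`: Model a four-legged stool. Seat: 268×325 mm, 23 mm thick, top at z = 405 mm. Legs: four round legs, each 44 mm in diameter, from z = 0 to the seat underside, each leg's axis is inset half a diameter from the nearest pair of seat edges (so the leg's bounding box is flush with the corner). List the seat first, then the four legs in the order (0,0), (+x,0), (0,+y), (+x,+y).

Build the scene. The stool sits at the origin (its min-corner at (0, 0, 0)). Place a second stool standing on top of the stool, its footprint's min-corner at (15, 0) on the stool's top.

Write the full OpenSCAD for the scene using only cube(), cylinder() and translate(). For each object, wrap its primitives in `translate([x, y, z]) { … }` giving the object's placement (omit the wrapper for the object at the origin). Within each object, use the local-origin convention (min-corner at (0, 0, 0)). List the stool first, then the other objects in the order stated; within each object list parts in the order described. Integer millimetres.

translate([0, 0, 400]) cube([316, 334, 24]);
translate([24, 24, 0]) cylinder(h = 400, r = 24);
translate([292, 24, 0]) cylinder(h = 400, r = 24);
translate([24, 310, 0]) cylinder(h = 400, r = 24);
translate([292, 310, 0]) cylinder(h = 400, r = 24);
translate([15, 0, 424]) {
  translate([0, 0, 382]) cube([268, 325, 23]);
  translate([22, 22, 0]) cylinder(h = 382, r = 22);
  translate([246, 22, 0]) cylinder(h = 382, r = 22);
  translate([22, 303, 0]) cylinder(h = 382, r = 22);
  translate([246, 303, 0]) cylinder(h = 382, r = 22);
}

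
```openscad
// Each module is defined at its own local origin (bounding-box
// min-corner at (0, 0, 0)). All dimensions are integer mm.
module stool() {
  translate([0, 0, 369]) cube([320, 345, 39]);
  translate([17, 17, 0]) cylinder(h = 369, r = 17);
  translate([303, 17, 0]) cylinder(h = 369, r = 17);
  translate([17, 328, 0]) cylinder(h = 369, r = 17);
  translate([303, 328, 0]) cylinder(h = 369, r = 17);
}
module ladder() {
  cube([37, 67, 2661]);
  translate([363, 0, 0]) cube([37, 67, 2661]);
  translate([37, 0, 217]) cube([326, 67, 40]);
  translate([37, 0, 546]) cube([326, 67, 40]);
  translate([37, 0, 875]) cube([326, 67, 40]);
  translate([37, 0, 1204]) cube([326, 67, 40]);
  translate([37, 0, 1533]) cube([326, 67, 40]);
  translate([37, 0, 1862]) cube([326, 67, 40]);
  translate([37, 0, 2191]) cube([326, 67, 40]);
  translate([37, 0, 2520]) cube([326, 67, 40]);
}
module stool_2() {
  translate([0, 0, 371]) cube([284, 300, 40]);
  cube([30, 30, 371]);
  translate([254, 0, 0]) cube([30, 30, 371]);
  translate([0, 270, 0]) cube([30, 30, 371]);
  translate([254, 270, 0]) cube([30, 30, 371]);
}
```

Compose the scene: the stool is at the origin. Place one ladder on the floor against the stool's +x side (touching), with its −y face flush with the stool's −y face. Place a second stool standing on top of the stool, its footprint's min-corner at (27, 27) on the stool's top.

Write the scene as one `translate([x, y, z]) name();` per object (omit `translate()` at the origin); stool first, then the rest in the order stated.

stool();
translate([320, 0, 0]) ladder();
translate([27, 27, 408]) stool_2();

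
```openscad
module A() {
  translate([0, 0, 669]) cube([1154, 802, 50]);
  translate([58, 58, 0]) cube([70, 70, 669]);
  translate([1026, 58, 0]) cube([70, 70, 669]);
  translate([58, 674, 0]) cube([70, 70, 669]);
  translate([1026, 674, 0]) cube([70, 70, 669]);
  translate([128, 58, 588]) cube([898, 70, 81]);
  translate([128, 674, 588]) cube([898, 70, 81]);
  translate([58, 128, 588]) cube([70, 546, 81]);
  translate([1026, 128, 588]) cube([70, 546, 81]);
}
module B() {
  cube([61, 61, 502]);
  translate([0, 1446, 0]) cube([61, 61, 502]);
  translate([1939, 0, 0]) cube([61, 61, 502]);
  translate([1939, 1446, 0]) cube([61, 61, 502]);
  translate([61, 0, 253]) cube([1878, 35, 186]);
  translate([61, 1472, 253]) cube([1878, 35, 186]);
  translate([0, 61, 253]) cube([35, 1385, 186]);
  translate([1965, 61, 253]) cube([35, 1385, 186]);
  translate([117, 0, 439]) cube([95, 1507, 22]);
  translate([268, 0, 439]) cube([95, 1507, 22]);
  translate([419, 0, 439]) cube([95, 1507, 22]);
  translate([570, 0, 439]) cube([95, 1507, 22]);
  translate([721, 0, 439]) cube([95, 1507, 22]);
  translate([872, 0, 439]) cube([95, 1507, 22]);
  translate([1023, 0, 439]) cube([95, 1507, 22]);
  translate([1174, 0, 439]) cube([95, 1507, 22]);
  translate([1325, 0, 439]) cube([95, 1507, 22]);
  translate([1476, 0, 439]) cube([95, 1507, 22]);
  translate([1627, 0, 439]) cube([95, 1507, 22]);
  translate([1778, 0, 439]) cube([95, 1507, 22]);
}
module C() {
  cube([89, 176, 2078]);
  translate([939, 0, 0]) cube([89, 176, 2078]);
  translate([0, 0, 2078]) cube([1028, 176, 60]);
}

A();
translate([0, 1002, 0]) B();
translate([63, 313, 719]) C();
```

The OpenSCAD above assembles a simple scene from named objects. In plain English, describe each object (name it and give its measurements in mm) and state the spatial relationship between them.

A is a rectangular dining table. The top is 1154×802×50 mm with its upper surface at z = 719 mm. It stands on four 70×70 mm square legs, each inset 58 mm from the nearest pair of top edges, running from the floor to the underside of the top. Four apron rails, 70 mm thick and 81 mm tall, run between adjacent legs with their top edges flush with the underside of the top and their outer faces flush with the legs' outer faces.

B is a bed frame 2000 mm long (x) by 1507 mm wide (y). Four 61×61 mm corner posts, 502 mm tall, at the corners of the footprint. Four rails of 35 mm thickness and 186 mm height run between adjacent posts with their undersides at z = 253 mm, their outer faces flush with the outside of the frame (the two x-running rails run between the posts' inner faces; the two y-running rails run between the posts' inner faces). 12 slats, each 95 mm wide (x) and 22 mm thick, lie across the top of the two x-running rails, running the full 1507 mm width of the frame in y; the slats are evenly spaced along x between the inner faces of the end posts with equal gaps (rounded down to the nearest mm) at the −x end and between each pair — any rounding remainder accumulates at the +x end.

C is a rectangular door frame: two vertical jambs of 89×176 mm section, 2078 mm tall, with a clear opening 850 mm wide between their inner faces. A header 60 mm tall and 176 mm deep lies on top of the jambs and spans the full outside width.

The bed frame is on the floor beside the table on its +y side. The door frame is on top of the table, centred.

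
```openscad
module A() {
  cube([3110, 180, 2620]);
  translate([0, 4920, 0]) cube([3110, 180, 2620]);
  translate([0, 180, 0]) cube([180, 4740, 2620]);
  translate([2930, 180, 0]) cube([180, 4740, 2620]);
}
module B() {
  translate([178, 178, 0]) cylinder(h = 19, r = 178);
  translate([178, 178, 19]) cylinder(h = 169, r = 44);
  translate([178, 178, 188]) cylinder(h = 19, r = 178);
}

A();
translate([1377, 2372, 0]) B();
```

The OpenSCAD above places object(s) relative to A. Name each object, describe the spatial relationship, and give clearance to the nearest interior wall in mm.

Clearances: x = 1197, y = 2192; minimum 1197 mm.

A is a house frame. B is a spool. The spool sits inside the house frame, centred. The clearance to the nearest interior wall is 1197 mm.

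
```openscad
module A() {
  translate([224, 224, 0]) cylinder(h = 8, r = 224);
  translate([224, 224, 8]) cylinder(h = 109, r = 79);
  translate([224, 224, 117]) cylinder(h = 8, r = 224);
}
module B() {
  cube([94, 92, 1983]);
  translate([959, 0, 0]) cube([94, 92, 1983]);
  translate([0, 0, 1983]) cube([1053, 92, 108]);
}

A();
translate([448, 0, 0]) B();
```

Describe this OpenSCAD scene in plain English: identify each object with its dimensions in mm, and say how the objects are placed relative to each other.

A is a spool: two coaxial disc flanges of radius 224 mm and thickness 8 mm, joined by a core cylinder of radius 79 mm and height 109 mm. The lower flange rests on z = 0 and the three cylinders share a vertical axis.

B is a door frame. The clear opening is 865 mm wide and 1983 mm high. Two 94 mm wide jambs, 92 mm deep, stand either side of the opening from the floor to the top of the opening. A 108 mm thick head sits across the top of both jambs, spanning the full outside width of the frame.

The door frame is against the spool's +x side, with their −y faces flush.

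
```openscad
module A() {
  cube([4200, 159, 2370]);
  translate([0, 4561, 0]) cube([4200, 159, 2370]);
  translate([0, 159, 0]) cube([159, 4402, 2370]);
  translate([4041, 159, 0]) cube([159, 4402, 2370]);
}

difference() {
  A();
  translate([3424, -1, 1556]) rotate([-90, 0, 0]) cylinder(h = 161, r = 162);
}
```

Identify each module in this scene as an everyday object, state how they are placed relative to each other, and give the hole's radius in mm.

A is a house frame. The house frame has a circular hole through its front wall. The hole's radius is 162 mm.

The subtracted cylinder has r = 162 mm.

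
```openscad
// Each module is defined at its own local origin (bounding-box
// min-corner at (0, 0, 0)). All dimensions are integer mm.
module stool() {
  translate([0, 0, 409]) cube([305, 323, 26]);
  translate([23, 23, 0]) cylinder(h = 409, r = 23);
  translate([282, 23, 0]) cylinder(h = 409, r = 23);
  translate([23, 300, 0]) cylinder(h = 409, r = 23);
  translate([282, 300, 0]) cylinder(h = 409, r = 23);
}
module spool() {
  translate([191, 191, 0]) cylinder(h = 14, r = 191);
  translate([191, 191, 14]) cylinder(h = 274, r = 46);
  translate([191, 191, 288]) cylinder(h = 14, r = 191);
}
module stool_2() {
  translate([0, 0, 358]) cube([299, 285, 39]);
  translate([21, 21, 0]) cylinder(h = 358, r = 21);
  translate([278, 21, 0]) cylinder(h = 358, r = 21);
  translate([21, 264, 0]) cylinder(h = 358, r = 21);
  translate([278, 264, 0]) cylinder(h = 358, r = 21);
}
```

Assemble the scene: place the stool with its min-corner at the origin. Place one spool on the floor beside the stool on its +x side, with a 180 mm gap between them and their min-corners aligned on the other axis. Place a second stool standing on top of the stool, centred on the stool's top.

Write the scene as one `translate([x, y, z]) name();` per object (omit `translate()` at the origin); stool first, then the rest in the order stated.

stool();
translate([485, 0, 0]) spool();
translate([3, 19, 435]) stool_2();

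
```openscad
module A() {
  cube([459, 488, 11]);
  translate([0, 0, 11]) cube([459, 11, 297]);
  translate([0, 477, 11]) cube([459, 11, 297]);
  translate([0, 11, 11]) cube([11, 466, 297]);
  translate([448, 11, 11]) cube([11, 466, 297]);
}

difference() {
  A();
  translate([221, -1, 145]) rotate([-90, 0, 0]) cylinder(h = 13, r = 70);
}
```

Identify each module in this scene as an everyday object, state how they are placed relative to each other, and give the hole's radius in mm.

The subtracted cylinder has r = 70 mm.

A is an open box. The open box has a circular hole through its front wall. The hole's radius is 70 mm.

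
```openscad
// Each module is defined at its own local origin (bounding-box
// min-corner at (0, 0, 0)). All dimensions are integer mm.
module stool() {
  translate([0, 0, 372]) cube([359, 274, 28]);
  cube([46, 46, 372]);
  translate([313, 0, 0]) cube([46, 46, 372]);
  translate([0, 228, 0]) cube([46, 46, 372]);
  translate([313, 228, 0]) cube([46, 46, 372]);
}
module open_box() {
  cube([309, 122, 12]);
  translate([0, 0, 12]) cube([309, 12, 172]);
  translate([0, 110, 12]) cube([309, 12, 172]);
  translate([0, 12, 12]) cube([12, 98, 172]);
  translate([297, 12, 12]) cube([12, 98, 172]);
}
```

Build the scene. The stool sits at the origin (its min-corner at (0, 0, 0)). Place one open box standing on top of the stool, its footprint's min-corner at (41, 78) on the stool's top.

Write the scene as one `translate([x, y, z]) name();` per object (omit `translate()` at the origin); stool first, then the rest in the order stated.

stool();
translate([41, 78, 400]) open_box();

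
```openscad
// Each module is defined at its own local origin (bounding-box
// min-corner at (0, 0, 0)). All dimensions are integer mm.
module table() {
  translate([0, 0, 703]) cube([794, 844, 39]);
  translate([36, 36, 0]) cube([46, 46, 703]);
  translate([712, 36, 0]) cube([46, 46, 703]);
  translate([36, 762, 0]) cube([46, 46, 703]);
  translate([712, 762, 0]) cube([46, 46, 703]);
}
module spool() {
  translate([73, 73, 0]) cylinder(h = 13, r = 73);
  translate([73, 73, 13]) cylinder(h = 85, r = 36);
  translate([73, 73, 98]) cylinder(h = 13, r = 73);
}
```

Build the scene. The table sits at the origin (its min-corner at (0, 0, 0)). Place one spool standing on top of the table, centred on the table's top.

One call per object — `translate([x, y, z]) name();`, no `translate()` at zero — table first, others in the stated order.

table();
translate([324, 349, 742]) spool();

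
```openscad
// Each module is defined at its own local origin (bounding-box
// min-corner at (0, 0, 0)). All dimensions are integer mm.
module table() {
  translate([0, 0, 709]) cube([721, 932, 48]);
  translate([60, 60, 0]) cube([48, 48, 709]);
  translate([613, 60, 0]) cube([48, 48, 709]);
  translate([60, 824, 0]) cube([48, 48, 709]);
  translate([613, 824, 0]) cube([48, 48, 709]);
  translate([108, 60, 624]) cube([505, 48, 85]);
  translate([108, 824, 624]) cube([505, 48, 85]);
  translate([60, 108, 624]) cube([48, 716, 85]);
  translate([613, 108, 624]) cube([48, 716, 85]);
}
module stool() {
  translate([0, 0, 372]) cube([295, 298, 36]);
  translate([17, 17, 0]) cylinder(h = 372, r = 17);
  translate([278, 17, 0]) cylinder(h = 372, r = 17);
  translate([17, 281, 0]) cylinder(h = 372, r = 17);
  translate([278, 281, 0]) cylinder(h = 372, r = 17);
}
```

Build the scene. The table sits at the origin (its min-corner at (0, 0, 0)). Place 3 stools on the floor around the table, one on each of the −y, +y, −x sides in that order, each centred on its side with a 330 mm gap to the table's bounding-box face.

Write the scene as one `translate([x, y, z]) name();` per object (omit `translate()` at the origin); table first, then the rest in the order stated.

table();
translate([213, -628, 0]) stool();
translate([213, 1262, 0]) stool();
translate([-625, 317, 0]) stool();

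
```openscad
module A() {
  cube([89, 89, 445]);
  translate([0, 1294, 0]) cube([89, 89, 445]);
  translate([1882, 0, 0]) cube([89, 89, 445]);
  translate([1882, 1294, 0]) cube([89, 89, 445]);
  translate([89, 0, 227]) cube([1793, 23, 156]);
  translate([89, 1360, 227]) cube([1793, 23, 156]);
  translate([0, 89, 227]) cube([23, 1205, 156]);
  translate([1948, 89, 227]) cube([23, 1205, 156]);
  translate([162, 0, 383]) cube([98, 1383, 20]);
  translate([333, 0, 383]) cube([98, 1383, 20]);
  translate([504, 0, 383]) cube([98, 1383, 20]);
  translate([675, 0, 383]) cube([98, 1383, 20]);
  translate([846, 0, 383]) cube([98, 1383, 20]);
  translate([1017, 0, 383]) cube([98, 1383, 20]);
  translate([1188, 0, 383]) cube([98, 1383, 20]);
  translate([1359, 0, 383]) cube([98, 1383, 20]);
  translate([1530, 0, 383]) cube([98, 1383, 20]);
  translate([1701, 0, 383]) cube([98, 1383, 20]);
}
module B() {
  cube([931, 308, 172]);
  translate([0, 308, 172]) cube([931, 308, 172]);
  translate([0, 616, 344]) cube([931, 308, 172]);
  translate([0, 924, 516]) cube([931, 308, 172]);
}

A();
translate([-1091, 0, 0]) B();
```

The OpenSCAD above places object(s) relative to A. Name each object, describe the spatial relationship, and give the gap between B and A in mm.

A is a bed frame. B is a staircase. The staircase is on the floor beside the bed frame on its −x side. The gap between the staircase and the bed frame is 160 mm.

The staircase's nearest face is 160 mm from the bed frame's −x face.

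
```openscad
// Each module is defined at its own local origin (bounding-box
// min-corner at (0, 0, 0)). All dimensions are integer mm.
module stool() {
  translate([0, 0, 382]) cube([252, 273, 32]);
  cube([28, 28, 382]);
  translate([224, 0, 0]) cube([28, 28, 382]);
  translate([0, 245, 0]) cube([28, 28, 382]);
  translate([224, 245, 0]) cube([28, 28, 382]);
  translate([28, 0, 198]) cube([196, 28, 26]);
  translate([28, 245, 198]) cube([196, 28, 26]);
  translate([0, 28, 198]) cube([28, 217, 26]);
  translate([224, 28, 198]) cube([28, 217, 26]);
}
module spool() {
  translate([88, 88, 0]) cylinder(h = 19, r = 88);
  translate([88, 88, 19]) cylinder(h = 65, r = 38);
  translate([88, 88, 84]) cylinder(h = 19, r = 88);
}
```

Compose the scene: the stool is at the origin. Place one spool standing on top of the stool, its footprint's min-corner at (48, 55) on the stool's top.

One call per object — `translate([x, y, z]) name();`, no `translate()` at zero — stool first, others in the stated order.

stool();
translate([48, 55, 414]) spool();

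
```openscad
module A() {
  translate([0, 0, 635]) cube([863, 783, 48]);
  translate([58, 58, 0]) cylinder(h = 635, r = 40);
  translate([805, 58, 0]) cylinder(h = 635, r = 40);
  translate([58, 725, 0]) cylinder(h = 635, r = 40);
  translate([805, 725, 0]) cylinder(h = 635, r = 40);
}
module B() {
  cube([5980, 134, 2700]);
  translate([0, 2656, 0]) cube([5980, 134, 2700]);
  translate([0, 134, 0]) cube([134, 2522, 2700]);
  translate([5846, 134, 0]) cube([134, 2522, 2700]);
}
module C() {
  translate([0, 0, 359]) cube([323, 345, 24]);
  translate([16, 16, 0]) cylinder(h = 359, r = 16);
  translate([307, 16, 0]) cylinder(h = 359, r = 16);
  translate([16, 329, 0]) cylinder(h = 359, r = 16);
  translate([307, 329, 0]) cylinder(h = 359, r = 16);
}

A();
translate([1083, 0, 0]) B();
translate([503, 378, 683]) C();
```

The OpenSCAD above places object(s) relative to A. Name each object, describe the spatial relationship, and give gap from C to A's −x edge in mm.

A is a table. B is a house frame. C is a stool. The house frame is on the floor beside the table on its +x side. The stool is on top of the table. The gap from the stool to the table's −x edge is 503 mm.

The stool's min-x is at 503; the table's min-x is 0; gap = 503 mm.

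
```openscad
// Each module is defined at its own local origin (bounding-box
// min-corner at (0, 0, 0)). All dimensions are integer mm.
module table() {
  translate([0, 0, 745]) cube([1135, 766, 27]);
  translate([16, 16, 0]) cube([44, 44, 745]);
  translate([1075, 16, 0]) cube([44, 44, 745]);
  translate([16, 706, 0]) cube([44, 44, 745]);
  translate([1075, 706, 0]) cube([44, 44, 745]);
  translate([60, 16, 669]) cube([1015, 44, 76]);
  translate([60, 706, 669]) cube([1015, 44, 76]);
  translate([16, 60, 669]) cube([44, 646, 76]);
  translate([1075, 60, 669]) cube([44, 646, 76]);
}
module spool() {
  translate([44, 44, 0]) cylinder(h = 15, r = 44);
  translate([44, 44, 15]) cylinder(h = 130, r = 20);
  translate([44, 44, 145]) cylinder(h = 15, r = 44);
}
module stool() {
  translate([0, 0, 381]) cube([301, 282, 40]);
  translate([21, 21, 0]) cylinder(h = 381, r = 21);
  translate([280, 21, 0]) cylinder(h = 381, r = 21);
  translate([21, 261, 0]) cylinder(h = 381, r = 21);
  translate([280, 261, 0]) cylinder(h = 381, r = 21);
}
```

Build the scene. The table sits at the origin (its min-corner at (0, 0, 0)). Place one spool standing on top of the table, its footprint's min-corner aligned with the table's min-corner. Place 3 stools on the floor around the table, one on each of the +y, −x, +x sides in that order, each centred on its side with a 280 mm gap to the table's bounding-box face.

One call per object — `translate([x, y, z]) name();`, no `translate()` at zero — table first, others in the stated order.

table();
translate([0, 0, 772]) spool();
translate([417, 1046, 0]) stool();
translate([-581, 242, 0]) stool();
translate([1415, 242, 0]) stool();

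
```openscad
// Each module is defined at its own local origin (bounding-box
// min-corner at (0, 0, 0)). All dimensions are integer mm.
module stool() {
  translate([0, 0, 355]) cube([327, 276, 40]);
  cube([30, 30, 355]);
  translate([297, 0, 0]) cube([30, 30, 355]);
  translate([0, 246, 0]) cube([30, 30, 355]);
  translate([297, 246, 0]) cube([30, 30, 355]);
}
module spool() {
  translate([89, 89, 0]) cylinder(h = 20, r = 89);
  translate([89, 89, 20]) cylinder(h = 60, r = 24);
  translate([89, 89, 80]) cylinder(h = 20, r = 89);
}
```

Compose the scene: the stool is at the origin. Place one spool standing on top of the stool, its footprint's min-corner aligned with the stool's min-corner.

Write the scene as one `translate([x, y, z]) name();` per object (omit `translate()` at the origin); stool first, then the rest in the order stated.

stool();
translate([0, 0, 395]) spool();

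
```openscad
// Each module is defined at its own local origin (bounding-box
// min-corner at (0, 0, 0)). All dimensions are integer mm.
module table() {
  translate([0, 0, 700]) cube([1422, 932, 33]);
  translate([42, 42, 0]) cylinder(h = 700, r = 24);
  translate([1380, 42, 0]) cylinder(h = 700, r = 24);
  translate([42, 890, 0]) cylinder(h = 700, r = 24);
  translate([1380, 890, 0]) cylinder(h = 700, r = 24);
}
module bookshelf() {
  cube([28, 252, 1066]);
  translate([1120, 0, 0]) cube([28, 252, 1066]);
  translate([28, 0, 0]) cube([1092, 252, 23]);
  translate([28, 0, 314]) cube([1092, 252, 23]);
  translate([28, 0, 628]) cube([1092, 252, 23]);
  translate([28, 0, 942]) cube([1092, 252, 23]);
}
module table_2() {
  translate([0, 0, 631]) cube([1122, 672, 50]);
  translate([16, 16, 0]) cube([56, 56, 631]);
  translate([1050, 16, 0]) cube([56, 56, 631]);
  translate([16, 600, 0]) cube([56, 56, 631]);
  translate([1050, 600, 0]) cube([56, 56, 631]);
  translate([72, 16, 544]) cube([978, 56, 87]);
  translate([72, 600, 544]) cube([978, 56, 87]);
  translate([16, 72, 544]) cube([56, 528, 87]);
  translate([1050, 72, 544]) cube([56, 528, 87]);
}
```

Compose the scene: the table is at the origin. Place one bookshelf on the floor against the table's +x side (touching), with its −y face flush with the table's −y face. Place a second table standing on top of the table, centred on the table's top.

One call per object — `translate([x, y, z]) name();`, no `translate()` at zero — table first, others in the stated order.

table();
translate([1422, 0, 0]) bookshelf();
translate([150, 130, 733]) table_2();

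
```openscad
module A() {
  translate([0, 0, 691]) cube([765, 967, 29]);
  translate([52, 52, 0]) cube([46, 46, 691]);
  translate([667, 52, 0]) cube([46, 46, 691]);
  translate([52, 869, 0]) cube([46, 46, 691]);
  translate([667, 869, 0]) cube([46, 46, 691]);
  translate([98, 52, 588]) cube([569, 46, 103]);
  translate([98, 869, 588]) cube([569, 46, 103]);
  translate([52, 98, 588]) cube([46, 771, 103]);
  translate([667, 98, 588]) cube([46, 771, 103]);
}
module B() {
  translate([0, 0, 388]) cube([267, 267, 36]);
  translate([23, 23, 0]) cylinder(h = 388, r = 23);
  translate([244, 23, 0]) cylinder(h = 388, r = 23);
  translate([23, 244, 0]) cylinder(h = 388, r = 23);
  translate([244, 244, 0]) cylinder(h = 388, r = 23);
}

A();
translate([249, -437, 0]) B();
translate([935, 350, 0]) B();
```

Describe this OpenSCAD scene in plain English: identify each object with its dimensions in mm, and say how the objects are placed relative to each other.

A is a rectangular dining table. The top is 765×967×29 mm with its upper surface at z = 720 mm. It stands on four 46×46 mm square legs, each inset 52 mm from the nearest pair of top edges, running from the floor to the underside of the top. Four apron rails, 46 mm thick and 103 mm tall, run between adjacent legs with their top edges flush with the underside of the top and their outer faces flush with the legs' outer faces.

B is a four-legged stool. The seat is a 267×267×36 mm slab whose top surface is at z = 424 mm; four round legs, each 46 mm in diameter, run from the floor (z = 0) to the underside of the seat, each leg's axis is inset half a diameter from the nearest pair of seat edges (so the leg's bounding box is flush with the corner).

Two stools sit around the table at the −y, +x sides.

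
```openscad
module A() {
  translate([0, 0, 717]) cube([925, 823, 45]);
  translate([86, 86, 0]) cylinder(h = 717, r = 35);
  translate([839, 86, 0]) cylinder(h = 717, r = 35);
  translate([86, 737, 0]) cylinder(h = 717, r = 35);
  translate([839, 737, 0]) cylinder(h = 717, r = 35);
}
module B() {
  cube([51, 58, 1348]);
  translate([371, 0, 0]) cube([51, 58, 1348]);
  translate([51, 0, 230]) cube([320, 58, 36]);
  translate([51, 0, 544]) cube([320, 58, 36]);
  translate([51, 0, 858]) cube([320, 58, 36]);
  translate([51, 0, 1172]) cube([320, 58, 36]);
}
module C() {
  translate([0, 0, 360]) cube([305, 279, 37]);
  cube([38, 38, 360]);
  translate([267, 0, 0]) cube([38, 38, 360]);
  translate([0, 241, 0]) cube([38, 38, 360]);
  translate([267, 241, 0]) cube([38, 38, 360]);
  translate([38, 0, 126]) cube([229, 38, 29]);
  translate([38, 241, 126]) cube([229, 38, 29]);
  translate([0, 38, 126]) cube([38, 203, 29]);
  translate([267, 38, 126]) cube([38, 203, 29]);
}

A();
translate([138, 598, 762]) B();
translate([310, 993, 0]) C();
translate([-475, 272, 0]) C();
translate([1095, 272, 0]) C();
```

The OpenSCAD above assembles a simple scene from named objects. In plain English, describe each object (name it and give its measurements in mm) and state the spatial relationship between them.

A is a rectangular dining table. The top is 925×823×45 mm with its upper surface at z = 762 mm. It stands on four round legs of 70 mm diameter, each leg's bounding box inset 51 mm from the nearest pair of top edges, running from the floor to the underside of the top.

B is a wooden ladder with two side rails of 51×58 mm section and 1348 mm height, set 422 mm apart overall. Between them run 4 rectangular rungs (58 mm deep, 36 mm thick), front faces flush with the rails' −y face. The bottom of the first rung is 230 mm above the floor and each subsequent rung is 314 mm higher than the one below.

C is a simple wooden stool: a rectangular seat 305 mm (x) by 279 mm (y), 37 mm thick, top face at z = 397 mm, on four square legs, each 38×38 mm in cross-section. The legs rest on z = 0, each flush with a corner of the seat. Four stretchers, 38 mm wide and 29 mm tall, connect adjacent legs with their undersides at z = 126 mm, each running between the inner faces of the legs it joins and aligned with the legs' outer faces on the other axis.

The ladder is on top of the table. Three stools sit around the table at the +y, −x, +x sides.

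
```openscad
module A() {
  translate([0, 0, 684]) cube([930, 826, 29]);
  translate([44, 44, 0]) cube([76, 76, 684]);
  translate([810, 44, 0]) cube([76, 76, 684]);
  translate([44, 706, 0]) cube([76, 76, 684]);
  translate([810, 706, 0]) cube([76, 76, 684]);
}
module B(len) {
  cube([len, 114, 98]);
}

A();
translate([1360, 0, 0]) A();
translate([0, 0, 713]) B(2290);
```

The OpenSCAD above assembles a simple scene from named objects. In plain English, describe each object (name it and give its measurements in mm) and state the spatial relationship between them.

A is a table: top 930 mm (x) × 826 mm (y), 29 mm thick, upper face at z = 713 mm, on four 76×76 mm square legs, each inset 44 mm from the nearest pair of top edges, running from z = 0 to the bottom of the top.

B is a rectangular beam 2290 mm long (x), 114 mm deep (y), 98 mm thick (z).

The beam spans the tops of two tables placed 430 mm apart, resting at z = 713 mm.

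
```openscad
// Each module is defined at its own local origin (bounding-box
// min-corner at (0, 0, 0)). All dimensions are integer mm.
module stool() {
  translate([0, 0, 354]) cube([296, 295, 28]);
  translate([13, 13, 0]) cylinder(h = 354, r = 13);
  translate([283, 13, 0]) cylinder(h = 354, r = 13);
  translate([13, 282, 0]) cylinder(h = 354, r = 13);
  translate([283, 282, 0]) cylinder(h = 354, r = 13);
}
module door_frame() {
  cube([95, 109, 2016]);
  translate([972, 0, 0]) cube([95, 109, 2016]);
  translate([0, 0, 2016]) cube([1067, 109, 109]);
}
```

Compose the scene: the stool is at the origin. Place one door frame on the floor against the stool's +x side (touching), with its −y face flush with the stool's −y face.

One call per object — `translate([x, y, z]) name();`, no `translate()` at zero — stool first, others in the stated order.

stool();
translate([296, 0, 0]) door_frame();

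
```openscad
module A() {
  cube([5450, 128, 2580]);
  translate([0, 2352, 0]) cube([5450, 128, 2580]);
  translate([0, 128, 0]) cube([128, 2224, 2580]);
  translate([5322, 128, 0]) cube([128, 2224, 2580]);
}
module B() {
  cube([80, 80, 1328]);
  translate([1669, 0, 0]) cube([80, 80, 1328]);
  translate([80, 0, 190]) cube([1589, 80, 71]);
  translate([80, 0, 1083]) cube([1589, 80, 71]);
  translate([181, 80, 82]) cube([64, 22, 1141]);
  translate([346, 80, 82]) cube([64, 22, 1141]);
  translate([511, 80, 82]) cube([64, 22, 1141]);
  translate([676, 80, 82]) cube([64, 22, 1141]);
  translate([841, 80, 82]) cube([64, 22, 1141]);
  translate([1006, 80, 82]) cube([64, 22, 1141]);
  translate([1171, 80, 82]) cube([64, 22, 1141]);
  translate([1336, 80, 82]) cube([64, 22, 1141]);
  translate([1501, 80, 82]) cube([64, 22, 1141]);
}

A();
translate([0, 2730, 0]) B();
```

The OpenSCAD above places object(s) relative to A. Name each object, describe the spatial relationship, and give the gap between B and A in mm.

A is a house frame. B is a fence section. The fence section is on the floor beside the house frame on its +y side. The gap between the fence section and the house frame is 250 mm.

The fence section's nearest face is 250 mm from the house frame's +y face.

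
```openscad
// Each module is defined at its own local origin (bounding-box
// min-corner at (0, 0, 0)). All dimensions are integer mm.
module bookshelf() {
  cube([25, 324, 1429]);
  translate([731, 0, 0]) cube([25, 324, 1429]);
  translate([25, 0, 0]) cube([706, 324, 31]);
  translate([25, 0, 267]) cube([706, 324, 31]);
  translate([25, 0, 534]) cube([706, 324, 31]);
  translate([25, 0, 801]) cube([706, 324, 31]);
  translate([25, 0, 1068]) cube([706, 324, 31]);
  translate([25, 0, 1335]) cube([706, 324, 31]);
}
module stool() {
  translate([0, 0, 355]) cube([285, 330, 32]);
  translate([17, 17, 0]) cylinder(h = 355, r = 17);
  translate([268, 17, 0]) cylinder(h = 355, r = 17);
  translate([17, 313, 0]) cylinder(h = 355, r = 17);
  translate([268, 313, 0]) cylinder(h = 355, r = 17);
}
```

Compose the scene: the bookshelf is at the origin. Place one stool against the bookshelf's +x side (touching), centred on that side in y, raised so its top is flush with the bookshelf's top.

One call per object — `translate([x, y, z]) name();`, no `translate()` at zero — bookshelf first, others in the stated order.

bookshelf();
translate([756, -3, 1042]) stool();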